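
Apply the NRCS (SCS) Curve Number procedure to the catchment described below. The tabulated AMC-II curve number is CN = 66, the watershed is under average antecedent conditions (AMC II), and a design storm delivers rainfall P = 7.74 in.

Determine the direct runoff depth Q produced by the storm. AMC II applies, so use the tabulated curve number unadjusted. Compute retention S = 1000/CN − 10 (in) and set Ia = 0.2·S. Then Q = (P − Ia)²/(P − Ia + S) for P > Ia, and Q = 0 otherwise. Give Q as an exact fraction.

Average conditions: CN = 66 (no AMC adjustment).
S = 1000/66 − 10 = 170/33 in ≈ 5.152 in
Ia = 0.2·(170/33) = 34/33 in ≈ 1.030 in
P − Ia = 7.740 − 1.030 = 11071/1650 ≈ 6.710 in (> 0, runoff occurs)
Runoff Q = (P−Ia)²/(P−Ia+S) = (6.710)²/(6.710+5.152) = 122567041/32292150 ≈ 3.796 in

Q = 122567041/32292150 in ≈ 3.796 in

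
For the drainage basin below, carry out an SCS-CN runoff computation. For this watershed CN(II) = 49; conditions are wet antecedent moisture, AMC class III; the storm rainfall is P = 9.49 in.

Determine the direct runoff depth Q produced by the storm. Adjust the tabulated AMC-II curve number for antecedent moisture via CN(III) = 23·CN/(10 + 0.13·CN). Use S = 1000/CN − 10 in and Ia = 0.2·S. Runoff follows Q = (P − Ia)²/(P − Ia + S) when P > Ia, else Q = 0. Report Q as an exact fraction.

Q = 936100755529/166516842100 in ≈ 5.622 in

CN(III) from CN(II)=49: (23·49)/(10 + 0.13·49) = 112700/1637 ≈ 68.845
S = 1000/(112700/1637) − 10 = 5100/1127 in ≈ 4.525 in
Initial abstraction Ia = S/5 = (5100/1127)/5 = 1020/1127 ≈ 0.905 in
Since P=9.490 > Ia=0.905: effective rainfall P−Ia = 967523/112700 in
Q = (967523/112700)²/((967523/112700) + 5100/1127) = (936100755529/12701290000)/(1477523/112700) = 936100755529/166516842100 in ≈ 5.622 in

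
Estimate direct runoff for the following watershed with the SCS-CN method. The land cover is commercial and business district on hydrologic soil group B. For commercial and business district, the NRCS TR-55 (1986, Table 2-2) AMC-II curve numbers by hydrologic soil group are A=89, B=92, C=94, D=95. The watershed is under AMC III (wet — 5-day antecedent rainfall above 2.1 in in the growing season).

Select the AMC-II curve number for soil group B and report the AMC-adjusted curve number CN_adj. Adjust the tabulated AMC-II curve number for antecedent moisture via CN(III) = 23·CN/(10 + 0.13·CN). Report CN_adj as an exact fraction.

NRCS table: commercial and business district, soil group B → CN(II) = 92
CN(III) from CN(II)=92: (23·92)/(10 + 0.13·92) = 52900/549 ≈ 96.357

CN_adj = 52900/549 ≈ 96.357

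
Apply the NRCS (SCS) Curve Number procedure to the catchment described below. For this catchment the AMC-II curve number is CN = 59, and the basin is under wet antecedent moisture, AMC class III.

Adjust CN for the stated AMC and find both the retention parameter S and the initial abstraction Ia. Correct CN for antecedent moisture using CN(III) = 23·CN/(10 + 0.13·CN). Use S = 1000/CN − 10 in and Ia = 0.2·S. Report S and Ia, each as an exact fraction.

S = 4100/1357 in ≈ 3.021 in; Ia = 820/1357 in ≈ 0.604 in

Wet (AMC III): CN(III) = 23·59/(10 + 0.13·59) = 1357/(1767/100) = 135700/1767 ≈ 76.797
Max retention: S = 1000/(135700/1767) − 10 = 4100/1357 in (≈ 3.021 in)
Ia = 0.2S: 0.2·3.021 = 0.604 in (exactly 820/1357)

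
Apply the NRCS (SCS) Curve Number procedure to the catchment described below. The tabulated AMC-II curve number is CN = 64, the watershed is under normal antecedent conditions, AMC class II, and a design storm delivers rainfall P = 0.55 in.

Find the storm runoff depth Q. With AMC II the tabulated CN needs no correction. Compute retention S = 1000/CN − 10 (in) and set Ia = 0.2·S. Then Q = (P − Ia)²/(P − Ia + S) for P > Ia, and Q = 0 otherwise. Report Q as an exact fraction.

Q = 0 in ≈ 0.000 in

AMC II — tabulated CN = 64 applies directly.
Retention S: 1000/CN − 10 with CN=64.000 → S = 45/8 ≈ 5.625 in
Ia = 0.2S: 0.2·5.625 = 1.125 in (exactly 9/8)
P = 0.550 ≤ Ia = 1.125 in: entire storm abstracted, Q = 0.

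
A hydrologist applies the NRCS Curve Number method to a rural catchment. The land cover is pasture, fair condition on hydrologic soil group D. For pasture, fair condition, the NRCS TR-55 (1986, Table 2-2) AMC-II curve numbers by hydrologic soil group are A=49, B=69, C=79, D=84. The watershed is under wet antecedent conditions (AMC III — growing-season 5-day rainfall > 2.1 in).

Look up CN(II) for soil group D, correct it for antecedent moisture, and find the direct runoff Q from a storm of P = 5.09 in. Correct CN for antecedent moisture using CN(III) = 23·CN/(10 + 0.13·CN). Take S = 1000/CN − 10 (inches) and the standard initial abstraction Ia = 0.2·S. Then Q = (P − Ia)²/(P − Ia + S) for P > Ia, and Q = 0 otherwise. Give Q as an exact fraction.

Q = 56571195409/13420010100 in ≈ 4.215 in

NRCS table: pasture, fair condition, soil group D → CN(II) = 84
Wet (AMC III): CN(III) = 23·84/(10 + 0.13·84) = 1932/(523/25) = 48300/523 ≈ 92.352
Max retention: S = 1000/(48300/523) − 10 = 400/483 in (≈ 0.828 in)
Ia = 0.2·(400/483) = 80/483 in ≈ 0.166 in
Excess rainfall: 5.090 − 0.166 = 4.924 in; P > Ia so Q > 0
Q: (237847/48300)² ÷ (277847/48300) = 56571195409/13420010100 in (≈ 4.215 in)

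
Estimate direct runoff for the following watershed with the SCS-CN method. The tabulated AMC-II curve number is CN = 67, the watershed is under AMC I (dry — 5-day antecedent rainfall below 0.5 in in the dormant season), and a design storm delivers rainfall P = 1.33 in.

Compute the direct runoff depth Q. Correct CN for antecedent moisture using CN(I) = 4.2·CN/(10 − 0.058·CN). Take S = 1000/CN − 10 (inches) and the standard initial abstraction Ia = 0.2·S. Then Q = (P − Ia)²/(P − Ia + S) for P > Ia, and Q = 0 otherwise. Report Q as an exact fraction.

Q = 0 in ≈ 0.000 in

Adjust CN=67 to AMC I: 4.2·67/(10 − 0.058·67) → (1407/5) ÷ (3057/500) = 46900/1019 ≈ 46.026
S = 1000/(46900/1019) − 10 = 5500/469 in ≈ 11.727 in
Initial abstraction Ia = S/5 = (5500/469)/5 = 1100/469 ≈ 2.345 in
P = 1.330 ≤ Ia = 2.345 in: entire storm abstracted, Q = 0.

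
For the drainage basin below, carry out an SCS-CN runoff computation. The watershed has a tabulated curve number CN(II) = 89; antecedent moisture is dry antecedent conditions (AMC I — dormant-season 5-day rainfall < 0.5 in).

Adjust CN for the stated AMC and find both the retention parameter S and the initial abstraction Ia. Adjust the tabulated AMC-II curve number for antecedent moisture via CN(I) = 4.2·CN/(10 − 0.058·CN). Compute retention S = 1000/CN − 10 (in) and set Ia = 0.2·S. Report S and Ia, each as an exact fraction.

S = 5500/1869 in ≈ 2.943 in; Ia = 1100/1869 in ≈ 0.589 in

CN(I) from CN(II)=89: (4.2·89)/(10 − 0.058·89) = 186900/2419 ≈ 77.263
S = 1000/(186900/2419) − 10 = 5500/1869 in ≈ 2.943 in
Initial abstraction Ia = S/5 = (5500/1869)/5 = 1100/1869 ≈ 0.589 in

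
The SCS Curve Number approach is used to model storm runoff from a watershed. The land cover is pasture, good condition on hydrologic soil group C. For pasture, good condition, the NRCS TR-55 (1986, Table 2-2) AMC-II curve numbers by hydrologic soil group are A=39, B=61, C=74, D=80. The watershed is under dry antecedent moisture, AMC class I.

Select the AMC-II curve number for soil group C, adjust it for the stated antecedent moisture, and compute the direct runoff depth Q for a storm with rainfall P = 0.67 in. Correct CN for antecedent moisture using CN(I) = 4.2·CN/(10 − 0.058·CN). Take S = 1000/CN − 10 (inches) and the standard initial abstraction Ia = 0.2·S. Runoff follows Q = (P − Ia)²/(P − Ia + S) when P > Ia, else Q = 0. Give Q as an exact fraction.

NRCS table: pasture, good condition, soil group C → CN(II) = 74
Adjust CN=74 to AMC I: 4.2·74/(10 − 0.058·74) → (1554/5) ÷ (1427/250) = 77700/1427 ≈ 54.450
S = 1000/(77700/1427) − 10 = 6500/777 in ≈ 8.366 in
Initial abstraction Ia = S/5 = (6500/777)/5 = 1300/777 ≈ 1.673 in
P = 0.670 ≤ Ia = 1.673 in: entire storm abstracted, Q = 0.

Q = 0 in ≈ 0.000 in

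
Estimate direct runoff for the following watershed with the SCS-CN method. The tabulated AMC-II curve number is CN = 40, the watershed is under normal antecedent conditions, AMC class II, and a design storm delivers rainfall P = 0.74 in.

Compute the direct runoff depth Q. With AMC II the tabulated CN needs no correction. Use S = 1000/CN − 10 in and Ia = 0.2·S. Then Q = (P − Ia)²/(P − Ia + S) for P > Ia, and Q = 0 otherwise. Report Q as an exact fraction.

Q = 0 in ≈ 0.000 in

CN(II) = 40; AMC II needs no correction.
S = 1000/40 − 10 = 15 in ≈ 15.000 in
Initial abstraction Ia = S/5 = 15/5 = 3 ≈ 3.000 in
P = 0.740 ≤ Ia = 3.000 in: entire storm abstracted, Q = 0.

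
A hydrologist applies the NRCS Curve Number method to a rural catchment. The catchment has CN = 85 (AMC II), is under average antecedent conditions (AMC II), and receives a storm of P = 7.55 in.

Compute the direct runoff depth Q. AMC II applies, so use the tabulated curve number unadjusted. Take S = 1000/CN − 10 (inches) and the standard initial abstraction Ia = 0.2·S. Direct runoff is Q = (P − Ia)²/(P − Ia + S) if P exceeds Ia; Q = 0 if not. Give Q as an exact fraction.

CN(II) = 85; AMC II needs no correction.
Max retention: S = 1000/85 − 10 = 30/17 in (≈ 1.765 in)
Initial abstraction Ia = S/5 = (30/17)/5 = 6/17 ≈ 0.353 in
Excess rainfall: 7.550 − 0.353 = 7.197 in; P > Ia so Q > 0
Q: (2447/340)² ÷ (3047/340) = 5987809/1035980 in (≈ 5.780 in)

Q = 5987809/1035980 in ≈ 5.780 in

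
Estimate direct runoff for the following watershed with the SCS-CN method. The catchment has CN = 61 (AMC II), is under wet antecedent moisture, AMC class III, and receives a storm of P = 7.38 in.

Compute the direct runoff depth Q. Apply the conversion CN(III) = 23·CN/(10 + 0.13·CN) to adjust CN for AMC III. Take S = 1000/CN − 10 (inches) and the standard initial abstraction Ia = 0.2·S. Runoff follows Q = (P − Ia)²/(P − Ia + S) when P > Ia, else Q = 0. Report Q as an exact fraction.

Q = 76386797283/15753515350 in ≈ 4.849 in

Adjust CN=61 to AMC III: 23·61/(10 + 0.13·61) → 1403 ÷ (1793/100) = 140300/1793 ≈ 78.249
Retention S: 1000/CN − 10 with CN=78.249 → S = 3900/1403 ≈ 2.780 in
Ia = 0.2·(3900/1403) = 780/1403 in ≈ 0.556 in
P − Ia = 7.380 − 0.556 = 478707/70150 ≈ 6.824 in (> 0, runoff occurs)
Runoff Q = (P−Ia)²/(P−Ia+S) = (6.824)²/(6.824+2.780) = 76386797283/15753515350 ≈ 4.849 in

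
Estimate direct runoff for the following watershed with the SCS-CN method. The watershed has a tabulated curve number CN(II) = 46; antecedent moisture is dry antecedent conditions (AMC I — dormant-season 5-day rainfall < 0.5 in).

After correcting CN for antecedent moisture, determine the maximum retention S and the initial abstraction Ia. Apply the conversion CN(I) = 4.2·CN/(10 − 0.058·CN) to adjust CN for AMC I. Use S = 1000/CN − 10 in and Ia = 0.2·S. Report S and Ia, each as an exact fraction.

CN(I) from CN(II)=46: (4.2·46)/(10 − 0.058·46) = 16100/611 ≈ 26.350
Retention S: 1000/CN − 10 with CN=26.350 → S = 4500/161 ≈ 27.950 in
Ia = 0.2S: 0.2·27.950 = 5.590 in (exactly 900/161)

S = 4500/161 in ≈ 27.950 in; Ia = 900/161 in ≈ 5.590 in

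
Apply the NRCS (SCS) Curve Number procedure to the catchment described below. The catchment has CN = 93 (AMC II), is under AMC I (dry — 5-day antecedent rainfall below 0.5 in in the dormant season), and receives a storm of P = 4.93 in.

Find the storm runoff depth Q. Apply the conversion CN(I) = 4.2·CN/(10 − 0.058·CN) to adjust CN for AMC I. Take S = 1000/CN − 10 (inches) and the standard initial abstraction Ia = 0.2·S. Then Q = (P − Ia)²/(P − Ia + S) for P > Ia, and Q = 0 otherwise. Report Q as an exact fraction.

Q = 16268237209/4953561300 in ≈ 3.284 in

Adjust CN=93 to AMC I: 4.2·93/(10 − 0.058·93) → (1953/5) ÷ (2303/500) = 27900/329 ≈ 84.802
Retention S: 1000/CN − 10 with CN=84.802 → S = 500/279 ≈ 1.792 in
Initial abstraction Ia = S/5 = (500/279)/5 = 100/279 ≈ 0.358 in
Since P=4.930 > Ia=0.358: effective rainfall P−Ia = 127547/27900 in
Q: (127547/27900)² ÷ (177547/27900) = 16268237209/4953561300 in (≈ 3.284 in)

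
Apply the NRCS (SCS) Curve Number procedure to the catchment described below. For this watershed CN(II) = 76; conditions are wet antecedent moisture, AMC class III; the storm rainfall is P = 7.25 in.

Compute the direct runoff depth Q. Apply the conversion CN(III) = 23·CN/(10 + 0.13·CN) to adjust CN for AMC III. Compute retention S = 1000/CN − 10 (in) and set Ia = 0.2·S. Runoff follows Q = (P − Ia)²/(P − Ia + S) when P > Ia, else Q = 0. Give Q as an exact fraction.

Wet (AMC III): CN(III) = 23·76/(10 + 0.13·76) = 1748/(497/25) = 43700/497 ≈ 87.928
Max retention: S = 1000/(43700/497) − 10 = 600/437 in (≈ 1.373 in)
Ia = 0.2·(600/437) = 120/437 in ≈ 0.275 in
Since P=7.250 > Ia=0.275: effective rainfall P−Ia = 12193/1748 in
Q: (12193/1748)² ÷ (14593/1748) = 148669249/25508564 in (≈ 5.828 in)

Q = 148669249/25508564 in ≈ 5.828 in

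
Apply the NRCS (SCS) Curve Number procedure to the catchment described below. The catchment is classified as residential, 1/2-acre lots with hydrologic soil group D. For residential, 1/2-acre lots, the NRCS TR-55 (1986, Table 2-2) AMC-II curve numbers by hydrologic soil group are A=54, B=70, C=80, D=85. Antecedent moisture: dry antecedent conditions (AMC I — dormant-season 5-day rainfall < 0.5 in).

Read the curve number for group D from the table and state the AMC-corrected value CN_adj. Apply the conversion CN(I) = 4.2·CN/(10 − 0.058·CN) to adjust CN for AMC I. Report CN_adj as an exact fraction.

CN_adj = 11900/169 ≈ 70.414

NRCS table: residential, 1/2-acre lots, soil group D → CN(II) = 85
Adjust CN=85 to AMC I: 4.2·85/(10 − 0.058·85) → 357 ÷ (507/100) = 11900/169 ≈ 70.414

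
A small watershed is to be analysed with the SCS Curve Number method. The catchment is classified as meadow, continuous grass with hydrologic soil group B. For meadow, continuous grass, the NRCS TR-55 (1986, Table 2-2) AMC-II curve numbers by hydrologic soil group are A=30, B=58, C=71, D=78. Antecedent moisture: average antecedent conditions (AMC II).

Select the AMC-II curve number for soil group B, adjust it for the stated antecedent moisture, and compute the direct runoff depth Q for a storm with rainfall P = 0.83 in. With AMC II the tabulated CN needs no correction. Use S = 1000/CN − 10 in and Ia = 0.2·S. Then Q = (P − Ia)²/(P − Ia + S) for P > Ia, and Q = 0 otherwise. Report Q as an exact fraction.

Q = 0 in ≈ 0.000 in

NRCS table: meadow, continuous grass, soil group B → CN(II) = 58
CN(II) = 58; AMC II needs no correction.
Max retention: S = 1000/58 − 10 = 210/29 in (≈ 7.241 in)
Ia = 0.2·(210/29) = 42/29 in ≈ 1.448 in
P = 0.830 ≤ Ia = 1.448 in: entire storm abstracted, Q = 0.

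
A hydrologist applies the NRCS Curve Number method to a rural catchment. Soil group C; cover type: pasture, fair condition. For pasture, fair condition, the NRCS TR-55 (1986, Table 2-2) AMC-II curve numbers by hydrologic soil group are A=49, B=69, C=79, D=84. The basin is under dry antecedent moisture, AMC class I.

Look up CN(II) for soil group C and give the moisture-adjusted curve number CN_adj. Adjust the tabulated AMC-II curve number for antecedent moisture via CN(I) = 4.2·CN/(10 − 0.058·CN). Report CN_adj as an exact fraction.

NRCS table: pasture, fair condition, soil group C → CN(II) = 79
Dry (AMC I): CN(I) = 4.2·79/(10 − 0.058·79) = (1659/5)/(2709/500) = 7900/129 ≈ 61.240

CN_adj = 7900/129 ≈ 61.240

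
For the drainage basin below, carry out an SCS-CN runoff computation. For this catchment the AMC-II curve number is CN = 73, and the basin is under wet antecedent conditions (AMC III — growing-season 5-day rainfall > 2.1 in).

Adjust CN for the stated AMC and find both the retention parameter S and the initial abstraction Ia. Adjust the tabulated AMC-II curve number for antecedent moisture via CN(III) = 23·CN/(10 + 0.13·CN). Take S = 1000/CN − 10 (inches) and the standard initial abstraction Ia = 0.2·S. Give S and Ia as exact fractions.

S = 2700/1679 in ≈ 1.608 in; Ia = 540/1679 in ≈ 0.322 in

CN(III) from CN(II)=73: (23·73)/(10 + 0.13·73) = 167900/1949 ≈ 86.147
S = 1000/(167900/1949) − 10 = 2700/1679 in ≈ 1.608 in
Ia = 0.2·(2700/1679) = 540/1679 in ≈ 0.322 in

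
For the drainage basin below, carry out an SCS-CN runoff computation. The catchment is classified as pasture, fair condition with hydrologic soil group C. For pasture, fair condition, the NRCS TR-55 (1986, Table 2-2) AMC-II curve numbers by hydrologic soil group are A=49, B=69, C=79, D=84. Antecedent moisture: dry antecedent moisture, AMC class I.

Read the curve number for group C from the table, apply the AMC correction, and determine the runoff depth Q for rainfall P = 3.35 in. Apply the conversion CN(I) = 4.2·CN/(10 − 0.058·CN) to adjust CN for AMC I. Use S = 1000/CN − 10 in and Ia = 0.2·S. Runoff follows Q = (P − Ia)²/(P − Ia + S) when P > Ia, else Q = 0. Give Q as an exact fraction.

NRCS table: pasture, fair condition, soil group C → CN(II) = 79
Adjust CN=79 to AMC I: 4.2·79/(10 − 0.058·79) → (1659/5) ÷ (2709/500) = 7900/129 ≈ 61.240
Max retention: S = 1000/(7900/129) − 10 = 500/79 in (≈ 6.329 in)
Ia = 0.2·(500/79) = 100/79 in ≈ 1.266 in
Excess rainfall: 3.350 − 1.266 = 2.084 in; P > Ia so Q > 0
Q: (3293/1580)² ÷ (13293/1580) = 10843849/21002940 in (≈ 0.516 in)

Q = 10843849/21002940 in ≈ 0.516 in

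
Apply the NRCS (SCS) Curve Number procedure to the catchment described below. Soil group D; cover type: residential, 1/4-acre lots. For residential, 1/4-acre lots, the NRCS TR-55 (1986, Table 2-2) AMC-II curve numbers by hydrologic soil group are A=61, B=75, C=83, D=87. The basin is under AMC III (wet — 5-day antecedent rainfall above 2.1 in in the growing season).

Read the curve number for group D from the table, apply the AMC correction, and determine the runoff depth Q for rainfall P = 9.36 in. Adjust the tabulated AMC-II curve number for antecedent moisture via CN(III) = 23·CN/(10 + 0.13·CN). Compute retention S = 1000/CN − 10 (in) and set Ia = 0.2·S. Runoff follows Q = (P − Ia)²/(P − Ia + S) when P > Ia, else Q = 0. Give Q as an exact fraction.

NRCS table: residential, 1/4-acre lots, soil group D → CN(II) = 87
Wet (AMC III): CN(III) = 23·87/(10 + 0.13·87) = 2001/(2131/100) = 200100/2131 ≈ 93.900
Max retention: S = 1000/(200100/2131) − 10 = 1300/2001 in (≈ 0.650 in)
Ia = 0.2·(1300/2001) = 260/2001 in ≈ 0.130 in
Excess rainfall: 9.360 − 0.130 = 9.230 in; P > Ia so Q > 0
Q = (461734/50025)²/((461734/50025) + 1300/2001) = (213198286756/2502500625)/(494234/50025) = 8199934106/950925225 in ≈ 8.623 in

Q = 8199934106/950925225 in ≈ 8.623 in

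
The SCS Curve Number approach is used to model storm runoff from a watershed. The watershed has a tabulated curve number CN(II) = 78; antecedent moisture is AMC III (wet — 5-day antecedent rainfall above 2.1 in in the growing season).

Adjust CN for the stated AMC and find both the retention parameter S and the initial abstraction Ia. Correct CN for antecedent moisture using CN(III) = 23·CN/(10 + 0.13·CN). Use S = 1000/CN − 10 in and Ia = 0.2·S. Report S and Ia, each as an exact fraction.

S = 1100/897 in ≈ 1.226 in; Ia = 220/897 in ≈ 0.245 in

Wet (AMC III): CN(III) = 23·78/(10 + 0.13·78) = 1794/(1007/50) = 89700/1007 ≈ 89.076
Retention S: 1000/CN − 10 with CN=89.076 → S = 1100/897 ≈ 1.226 in
Ia = 0.2S: 0.2·1.226 = 0.245 in (exactly 220/897)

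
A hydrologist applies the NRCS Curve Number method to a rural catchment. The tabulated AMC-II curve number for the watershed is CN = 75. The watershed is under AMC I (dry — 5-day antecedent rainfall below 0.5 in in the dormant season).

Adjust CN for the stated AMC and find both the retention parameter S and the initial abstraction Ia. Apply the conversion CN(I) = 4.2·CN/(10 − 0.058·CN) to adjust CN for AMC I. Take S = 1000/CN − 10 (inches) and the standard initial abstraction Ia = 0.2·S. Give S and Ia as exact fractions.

S = 500/63 in ≈ 7.937 in; Ia = 100/63 in ≈ 1.587 in

Adjust CN=75 to AMC I: 4.2·75/(10 − 0.058·75) → 315 ÷ (113/20) = 6300/113 ≈ 55.752
Retention S: 1000/CN − 10 with CN=55.752 → S = 500/63 ≈ 7.937 in
Initial abstraction Ia = S/5 = (500/63)/5 = 100/63 ≈ 1.587 in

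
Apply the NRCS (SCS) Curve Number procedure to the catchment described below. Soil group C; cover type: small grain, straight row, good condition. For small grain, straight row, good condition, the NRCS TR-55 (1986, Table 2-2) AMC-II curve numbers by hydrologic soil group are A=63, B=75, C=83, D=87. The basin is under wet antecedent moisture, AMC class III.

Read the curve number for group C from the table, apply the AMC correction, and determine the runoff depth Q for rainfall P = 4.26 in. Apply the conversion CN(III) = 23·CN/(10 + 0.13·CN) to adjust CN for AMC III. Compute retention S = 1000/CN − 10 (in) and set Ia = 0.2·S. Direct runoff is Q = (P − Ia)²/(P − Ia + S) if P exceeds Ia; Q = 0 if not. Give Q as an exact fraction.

Q = 151801406689/45302192650 in ≈ 3.351 in

NRCS table: small grain, straight row, good condition, soil group C → CN(II) = 83
Adjust CN=83 to AMC III: 23·83/(10 + 0.13·83) → 1909 ÷ (2079/100) = 190900/2079 ≈ 91.823
Max retention: S = 1000/(190900/2079) − 10 = 1700/1909 in (≈ 0.891 in)
Ia = 0.2S: 0.2·0.891 = 0.178 in (exactly 340/1909)
Since P=4.260 > Ia=0.178: effective rainfall P−Ia = 389617/95450 in
Q: (389617/95450)² ÷ (474617/95450) = 151801406689/45302192650 in (≈ 3.351 in)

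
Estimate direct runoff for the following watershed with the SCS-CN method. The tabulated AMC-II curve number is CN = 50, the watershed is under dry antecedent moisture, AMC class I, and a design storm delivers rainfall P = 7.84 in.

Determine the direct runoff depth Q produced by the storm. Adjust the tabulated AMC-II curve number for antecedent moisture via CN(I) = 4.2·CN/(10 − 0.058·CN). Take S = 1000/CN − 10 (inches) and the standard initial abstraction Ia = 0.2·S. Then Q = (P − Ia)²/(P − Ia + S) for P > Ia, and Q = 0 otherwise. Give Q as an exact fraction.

CN(I) from CN(II)=50: (4.2·50)/(10 − 0.058·50) = 2100/71 ≈ 29.577
S = 1000/(2100/71) − 10 = 500/21 in ≈ 23.810 in
Initial abstraction Ia = S/5 = (500/21)/5 = 100/21 ≈ 4.762 in
Since P=7.840 > Ia=4.762: effective rainfall P−Ia = 1616/525 in
Runoff Q = (P−Ia)²/(P−Ia+S) = (3.078)²/(3.078+23.810) = 652864/1852725 ≈ 0.352 in

Q = 652864/1852725 in ≈ 0.352 in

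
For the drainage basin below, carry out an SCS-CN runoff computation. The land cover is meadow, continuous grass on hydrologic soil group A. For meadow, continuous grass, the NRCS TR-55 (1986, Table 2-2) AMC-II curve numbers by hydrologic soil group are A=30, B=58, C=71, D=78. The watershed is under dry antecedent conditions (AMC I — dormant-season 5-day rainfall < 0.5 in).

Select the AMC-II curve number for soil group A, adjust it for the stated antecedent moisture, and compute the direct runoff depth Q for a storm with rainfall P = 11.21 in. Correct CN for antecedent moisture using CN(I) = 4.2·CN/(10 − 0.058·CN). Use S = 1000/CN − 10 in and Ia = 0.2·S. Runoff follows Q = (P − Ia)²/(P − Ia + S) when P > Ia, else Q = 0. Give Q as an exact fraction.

Q = 7921/45080100 in ≈ 0.000 in

NRCS table: meadow, continuous grass, soil group A → CN(II) = 30
Adjust CN=30 to AMC I: 4.2·30/(10 − 0.058·30) → 126 ÷ (413/50) = 900/59 ≈ 15.254
Retention S: 1000/CN − 10 with CN=15.254 → S = 500/9 ≈ 55.556 in
Ia = 0.2S: 0.2·55.556 = 11.111 in (exactly 100/9)
Excess rainfall: 11.210 − 11.111 = 0.099 in; P > Ia so Q > 0
Runoff Q = (P−Ia)²/(P−Ia+S) = (0.099)²/(0.099+55.556) = 7921/45080100 ≈ 0.000 in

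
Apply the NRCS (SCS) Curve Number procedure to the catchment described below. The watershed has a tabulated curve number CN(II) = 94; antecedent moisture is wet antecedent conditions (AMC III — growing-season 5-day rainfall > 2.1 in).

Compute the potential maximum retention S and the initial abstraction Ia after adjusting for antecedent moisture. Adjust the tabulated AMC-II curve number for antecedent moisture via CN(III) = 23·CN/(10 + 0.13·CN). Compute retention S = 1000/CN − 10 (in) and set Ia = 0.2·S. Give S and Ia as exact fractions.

Wet (AMC III): CN(III) = 23·94/(10 + 0.13·94) = 2162/(1111/50) = 108100/1111 ≈ 97.300
Max retention: S = 1000/(108100/1111) − 10 = 300/1081 in (≈ 0.278 in)
Initial abstraction Ia = S/5 = (300/1081)/5 = 60/1081 ≈ 0.056 in

S = 300/1081 in ≈ 0.278 in; Ia = 60/1081 in ≈ 0.056 in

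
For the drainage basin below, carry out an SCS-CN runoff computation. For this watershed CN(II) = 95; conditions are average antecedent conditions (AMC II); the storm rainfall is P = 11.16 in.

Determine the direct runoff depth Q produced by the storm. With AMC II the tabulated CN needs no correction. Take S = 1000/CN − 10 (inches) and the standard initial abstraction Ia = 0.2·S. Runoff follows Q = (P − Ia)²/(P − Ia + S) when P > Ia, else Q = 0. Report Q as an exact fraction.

AMC II — tabulated CN = 95 applies directly.
Max retention: S = 1000/95 − 10 = 10/19 in (≈ 0.526 in)
Ia = 0.2S: 0.2·0.526 = 0.105 in (exactly 2/19)
Excess rainfall: 11.160 − 0.105 = 11.055 in; P > Ia so Q > 0
Runoff Q = (P−Ia)²/(P−Ia+S) = (11.055)²/(11.055+0.526) = 27573001/2612975 ≈ 10.552 in

Q = 27573001/2612975 in ≈ 10.552 in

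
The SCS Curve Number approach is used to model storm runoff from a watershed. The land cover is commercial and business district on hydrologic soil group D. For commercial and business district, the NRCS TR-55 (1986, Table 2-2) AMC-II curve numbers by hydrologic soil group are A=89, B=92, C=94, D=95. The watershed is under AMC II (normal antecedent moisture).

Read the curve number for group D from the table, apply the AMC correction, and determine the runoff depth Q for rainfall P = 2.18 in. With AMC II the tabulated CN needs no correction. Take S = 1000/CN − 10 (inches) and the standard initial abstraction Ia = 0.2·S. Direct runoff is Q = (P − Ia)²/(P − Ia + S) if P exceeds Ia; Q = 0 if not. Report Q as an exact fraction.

NRCS table: commercial and business district, soil group D → CN(II) = 95
Average conditions: CN = 95 (no AMC adjustment).
S = 1000/95 − 10 = 10/19 in ≈ 0.526 in
Ia = 0.2S: 0.2·0.526 = 0.105 in (exactly 2/19)
Since P=2.180 > Ia=0.105: effective rainfall P−Ia = 1971/950 in
Q: (1971/950)² ÷ (2471/950) = 3884841/2347450 in (≈ 1.655 in)

Q = 3884841/2347450 in ≈ 1.655 in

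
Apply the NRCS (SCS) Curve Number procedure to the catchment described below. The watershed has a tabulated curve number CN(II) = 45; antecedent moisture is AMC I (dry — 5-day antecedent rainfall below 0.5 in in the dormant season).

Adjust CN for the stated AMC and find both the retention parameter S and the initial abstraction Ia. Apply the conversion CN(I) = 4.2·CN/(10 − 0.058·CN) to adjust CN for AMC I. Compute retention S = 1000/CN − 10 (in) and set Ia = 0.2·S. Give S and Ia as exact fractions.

Dry (AMC I): CN(I) = 4.2·45/(10 − 0.058·45) = 189/(739/100) = 18900/739 ≈ 25.575
Max retention: S = 1000/(18900/739) − 10 = 5500/189 in (≈ 29.101 in)
Ia = 0.2S: 0.2·29.101 = 5.820 in (exactly 1100/189)

S = 5500/189 in ≈ 29.101 in; Ia = 1100/189 in ≈ 5.820 in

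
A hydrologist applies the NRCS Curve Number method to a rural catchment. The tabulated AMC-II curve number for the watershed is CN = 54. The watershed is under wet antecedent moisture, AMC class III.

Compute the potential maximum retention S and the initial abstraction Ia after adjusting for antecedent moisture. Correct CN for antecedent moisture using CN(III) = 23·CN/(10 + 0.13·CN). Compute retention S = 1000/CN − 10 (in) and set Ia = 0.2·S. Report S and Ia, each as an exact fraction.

Wet (AMC III): CN(III) = 23·54/(10 + 0.13·54) = 1242/(851/50) = 2700/37 ≈ 72.973
S = 1000/(2700/37) − 10 = 100/27 in ≈ 3.704 in
Ia = 0.2S: 0.2·3.704 = 0.741 in (exactly 20/27)

S = 100/27 in ≈ 3.704 in; Ia = 20/27 in ≈ 0.741 in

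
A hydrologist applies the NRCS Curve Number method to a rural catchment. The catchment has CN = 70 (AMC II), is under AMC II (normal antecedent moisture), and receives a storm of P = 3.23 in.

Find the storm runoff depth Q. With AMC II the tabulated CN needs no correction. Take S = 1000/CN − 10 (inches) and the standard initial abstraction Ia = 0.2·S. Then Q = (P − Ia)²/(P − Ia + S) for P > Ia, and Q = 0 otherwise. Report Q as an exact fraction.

Q = 2758921/3262700 in ≈ 0.846 in

CN(II) = 70; AMC II needs no correction.
Max retention: S = 1000/70 − 10 = 30/7 in (≈ 4.286 in)
Ia = 0.2S: 0.2·4.286 = 0.857 in (exactly 6/7)
Since P=3.230 > Ia=0.857: effective rainfall P−Ia = 1661/700 in
Runoff Q = (P−Ia)²/(P−Ia+S) = (2.373)²/(2.373+4.286) = 2758921/3262700 ≈ 0.846 in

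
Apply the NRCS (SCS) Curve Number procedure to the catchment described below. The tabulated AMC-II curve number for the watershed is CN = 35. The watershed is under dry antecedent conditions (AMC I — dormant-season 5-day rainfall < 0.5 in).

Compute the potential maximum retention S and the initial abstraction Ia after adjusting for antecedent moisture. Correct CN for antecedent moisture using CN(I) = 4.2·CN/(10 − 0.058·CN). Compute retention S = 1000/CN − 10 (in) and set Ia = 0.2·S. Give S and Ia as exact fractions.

S = 6500/147 in ≈ 44.218 in; Ia = 1300/147 in ≈ 8.844 in

CN(I) from CN(II)=35: (4.2·35)/(10 − 0.058·35) = 14700/797 ≈ 18.444
S = 1000/(14700/797) − 10 = 6500/147 in ≈ 44.218 in
Ia = 0.2·(6500/147) = 1300/147 in ≈ 8.844 in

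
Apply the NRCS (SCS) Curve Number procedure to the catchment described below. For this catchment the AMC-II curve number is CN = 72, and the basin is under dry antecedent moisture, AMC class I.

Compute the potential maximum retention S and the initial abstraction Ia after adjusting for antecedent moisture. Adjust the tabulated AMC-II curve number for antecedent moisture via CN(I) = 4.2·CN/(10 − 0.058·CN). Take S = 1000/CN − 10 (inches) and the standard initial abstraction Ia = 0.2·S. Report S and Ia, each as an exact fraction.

S = 250/27 in ≈ 9.259 in; Ia = 50/27 in ≈ 1.852 in

Dry (AMC I): CN(I) = 4.2·72/(10 − 0.058·72) = (1512/5)/(728/125) = 675/13 ≈ 51.923
Max retention: S = 1000/(675/13) − 10 = 250/27 in (≈ 9.259 in)
Ia = 0.2S: 0.2·9.259 = 1.852 in (exactly 50/27)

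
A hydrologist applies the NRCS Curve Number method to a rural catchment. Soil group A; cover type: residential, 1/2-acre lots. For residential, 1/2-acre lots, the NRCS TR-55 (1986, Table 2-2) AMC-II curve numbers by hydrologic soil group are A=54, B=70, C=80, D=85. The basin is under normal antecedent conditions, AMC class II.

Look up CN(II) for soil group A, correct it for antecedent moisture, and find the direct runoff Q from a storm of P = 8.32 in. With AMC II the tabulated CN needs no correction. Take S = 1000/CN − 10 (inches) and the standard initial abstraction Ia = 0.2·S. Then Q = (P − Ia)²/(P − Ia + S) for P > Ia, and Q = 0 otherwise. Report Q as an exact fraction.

NRCS table: residential, 1/2-acre lots, soil group A → CN(II) = 54
Average conditions: CN = 54 (no AMC adjustment).
S = 1000/54 − 10 = 230/27 in ≈ 8.519 in
Initial abstraction Ia = S/5 = (230/27)/5 = 46/27 ≈ 1.704 in
Excess rainfall: 8.320 − 1.704 = 6.616 in; P > Ia so Q > 0
Q = (4466/675)²/((4466/675) + 230/27) = (19945156/455625)/(10216/675) = 4986289/1723950 in ≈ 2.892 in

Q = 4986289/1723950 in ≈ 2.892 in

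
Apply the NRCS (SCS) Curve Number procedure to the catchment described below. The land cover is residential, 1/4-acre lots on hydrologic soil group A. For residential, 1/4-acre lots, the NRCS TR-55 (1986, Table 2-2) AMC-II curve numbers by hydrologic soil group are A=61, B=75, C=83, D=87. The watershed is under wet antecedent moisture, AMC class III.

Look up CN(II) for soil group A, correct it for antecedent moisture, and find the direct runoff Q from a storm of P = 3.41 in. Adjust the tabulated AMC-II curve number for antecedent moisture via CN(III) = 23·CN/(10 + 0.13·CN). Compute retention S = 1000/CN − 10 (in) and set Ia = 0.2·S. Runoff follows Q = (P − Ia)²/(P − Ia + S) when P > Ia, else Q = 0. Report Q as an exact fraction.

NRCS table: residential, 1/4-acre lots, soil group A → CN(II) = 61
Wet (AMC III): CN(III) = 23·61/(10 + 0.13·61) = 1403/(1793/100) = 140300/1793 ≈ 78.249
Max retention: S = 1000/(140300/1793) − 10 = 3900/1403 in (≈ 2.780 in)
Initial abstraction Ia = S/5 = (3900/1403)/5 = 780/1403 ≈ 0.556 in
Since P=3.410 > Ia=0.556: effective rainfall P−Ia = 400423/140300 in
Q: (400423/140300)² ÷ (790423/140300) = 160338578929/110896346900 in (≈ 1.446 in)

Q = 160338578929/110896346900 in ≈ 1.446 in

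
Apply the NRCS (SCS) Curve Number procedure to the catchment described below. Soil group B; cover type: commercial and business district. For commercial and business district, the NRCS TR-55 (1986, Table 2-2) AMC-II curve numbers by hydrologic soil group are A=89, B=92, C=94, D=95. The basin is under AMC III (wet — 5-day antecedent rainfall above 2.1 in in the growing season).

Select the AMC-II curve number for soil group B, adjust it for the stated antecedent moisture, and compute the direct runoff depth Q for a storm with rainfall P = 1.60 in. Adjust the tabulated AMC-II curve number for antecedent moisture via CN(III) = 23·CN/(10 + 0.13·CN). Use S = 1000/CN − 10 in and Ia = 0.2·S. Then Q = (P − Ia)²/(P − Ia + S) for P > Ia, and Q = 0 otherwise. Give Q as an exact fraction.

NRCS table: commercial and business district, soil group B → CN(II) = 92
Adjust CN=92 to AMC III: 23·92/(10 + 0.13·92) → 2116 ÷ (549/25) = 52900/549 ≈ 96.357
S = 1000/(52900/549) − 10 = 200/529 in ≈ 0.378 in
Initial abstraction Ia = S/5 = (200/529)/5 = 40/529 ≈ 0.076 in
P − Ia = 1.600 − 0.076 = 4032/2645 ≈ 1.524 in (> 0, runoff occurs)
Q: (4032/2645)² ÷ (5032/2645) = 2032128/1663705 in (≈ 1.221 in)

Q = 2032128/1663705 in ≈ 1.221 in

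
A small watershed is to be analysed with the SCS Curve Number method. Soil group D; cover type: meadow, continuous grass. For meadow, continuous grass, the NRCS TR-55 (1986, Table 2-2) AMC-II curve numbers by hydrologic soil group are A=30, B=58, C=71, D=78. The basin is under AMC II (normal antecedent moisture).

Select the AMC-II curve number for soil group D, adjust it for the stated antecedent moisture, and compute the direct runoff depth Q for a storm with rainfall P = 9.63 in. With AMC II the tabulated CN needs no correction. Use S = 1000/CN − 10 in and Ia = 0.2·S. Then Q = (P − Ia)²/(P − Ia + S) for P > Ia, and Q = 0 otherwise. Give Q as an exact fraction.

NRCS table: meadow, continuous grass, soil group D → CN(II) = 78
Average conditions: CN = 78 (no AMC adjustment).
Retention S: 1000/CN − 10 with CN=78.000 → S = 110/39 ≈ 2.821 in
Ia = 0.2·(110/39) = 22/39 in ≈ 0.564 in
Excess rainfall: 9.630 − 0.564 = 9.066 in; P > Ia so Q > 0
Runoff Q = (P−Ia)²/(P−Ia+S) = (9.066)²/(9.066+2.821) = 1250117449/180792300 ≈ 6.915 in

Q = 1250117449/180792300 in ≈ 6.915 in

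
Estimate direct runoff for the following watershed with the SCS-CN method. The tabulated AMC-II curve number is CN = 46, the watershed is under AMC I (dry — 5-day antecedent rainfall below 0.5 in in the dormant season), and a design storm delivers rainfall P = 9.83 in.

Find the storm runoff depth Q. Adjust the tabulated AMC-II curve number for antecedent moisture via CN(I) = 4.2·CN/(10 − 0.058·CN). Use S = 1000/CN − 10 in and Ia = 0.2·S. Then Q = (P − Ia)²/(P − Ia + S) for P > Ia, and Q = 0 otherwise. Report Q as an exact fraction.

Q = 4659837169/8344034300 in ≈ 0.558 in

CN(I) from CN(II)=46: (4.2·46)/(10 − 0.058·46) = 16100/611 ≈ 26.350
Retention S: 1000/CN − 10 with CN=26.350 → S = 4500/161 ≈ 27.950 in
Initial abstraction Ia = S/5 = (4500/161)/5 = 900/161 ≈ 5.590 in
Excess rainfall: 9.830 − 5.590 = 4.240 in; P > Ia so Q > 0
Q: (68263/16100)² ÷ (518263/16100) = 4659837169/8344034300 in (≈ 0.558 in)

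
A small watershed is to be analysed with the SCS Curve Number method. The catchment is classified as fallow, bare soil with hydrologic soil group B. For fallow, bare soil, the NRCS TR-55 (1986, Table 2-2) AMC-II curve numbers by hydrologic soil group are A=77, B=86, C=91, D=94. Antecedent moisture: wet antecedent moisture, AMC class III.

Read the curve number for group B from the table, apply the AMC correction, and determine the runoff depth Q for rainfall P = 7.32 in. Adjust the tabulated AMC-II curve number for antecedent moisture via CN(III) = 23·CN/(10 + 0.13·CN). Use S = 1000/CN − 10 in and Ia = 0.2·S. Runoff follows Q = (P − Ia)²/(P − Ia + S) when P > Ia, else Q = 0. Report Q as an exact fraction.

Q = 31501635169/4821053575 in ≈ 6.534 in

NRCS table: fallow, bare soil, soil group B → CN(II) = 86
CN(III) from CN(II)=86: (23·86)/(10 + 0.13·86) = 98900/1059 ≈ 93.390
Max retention: S = 1000/(98900/1059) − 10 = 700/989 in (≈ 0.708 in)
Ia = 0.2·(700/989) = 140/989 in ≈ 0.142 in
P − Ia = 7.320 − 0.142 = 177487/24725 ≈ 7.178 in (> 0, runoff occurs)
Q: (177487/24725)² ÷ (194987/24725) = 31501635169/4821053575 in (≈ 6.534 in)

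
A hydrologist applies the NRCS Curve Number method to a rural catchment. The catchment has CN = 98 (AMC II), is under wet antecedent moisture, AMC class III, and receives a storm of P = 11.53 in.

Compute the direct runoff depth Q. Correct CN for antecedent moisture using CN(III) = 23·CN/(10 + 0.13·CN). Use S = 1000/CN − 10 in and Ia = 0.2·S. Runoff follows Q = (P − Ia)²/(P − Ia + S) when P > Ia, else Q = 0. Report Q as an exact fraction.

CN(III) from CN(II)=98: (23·98)/(10 + 0.13·98) = 112700/1137 ≈ 99.120
Retention S: 1000/CN − 10 with CN=99.120 → S = 100/1127 ≈ 0.089 in
Initial abstraction Ia = S/5 = (100/1127)/5 = 20/1127 ≈ 0.018 in
Excess rainfall: 11.530 − 0.018 = 11.512 in; P > Ia so Q > 0
Q: (1297431/112700)² ÷ (1307431/112700) = 1683327199761/147347473700 in (≈ 11.424 in)

Q = 1683327199761/147347473700 in ≈ 11.424 in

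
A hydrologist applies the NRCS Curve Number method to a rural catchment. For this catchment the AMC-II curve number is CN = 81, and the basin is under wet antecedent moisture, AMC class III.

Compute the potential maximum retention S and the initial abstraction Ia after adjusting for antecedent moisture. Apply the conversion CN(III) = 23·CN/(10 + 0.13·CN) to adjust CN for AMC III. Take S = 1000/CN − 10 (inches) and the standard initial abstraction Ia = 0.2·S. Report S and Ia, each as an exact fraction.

S = 1900/1863 in ≈ 1.020 in; Ia = 380/1863 in ≈ 0.204 in

Adjust CN=81 to AMC III: 23·81/(10 + 0.13·81) → 1863 ÷ (2053/100) = 186300/2053 ≈ 90.745
Retention S: 1000/CN − 10 with CN=90.745 → S = 1900/1863 ≈ 1.020 in
Initial abstraction Ia = S/5 = (1900/1863)/5 = 380/1863 ≈ 0.204 in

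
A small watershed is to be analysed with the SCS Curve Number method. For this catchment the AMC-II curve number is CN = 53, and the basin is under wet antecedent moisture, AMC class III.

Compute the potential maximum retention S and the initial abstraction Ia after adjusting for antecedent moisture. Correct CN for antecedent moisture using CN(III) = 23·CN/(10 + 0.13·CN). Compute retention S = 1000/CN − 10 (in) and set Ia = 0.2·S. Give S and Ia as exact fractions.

Wet (AMC III): CN(III) = 23·53/(10 + 0.13·53) = 1219/(1689/100) = 121900/1689 ≈ 72.173
Max retention: S = 1000/(121900/1689) − 10 = 4700/1219 in (≈ 3.856 in)
Ia = 0.2S: 0.2·3.856 = 0.771 in (exactly 940/1219)

S = 4700/1219 in ≈ 3.856 in; Ia = 940/1219 in ≈ 0.771 in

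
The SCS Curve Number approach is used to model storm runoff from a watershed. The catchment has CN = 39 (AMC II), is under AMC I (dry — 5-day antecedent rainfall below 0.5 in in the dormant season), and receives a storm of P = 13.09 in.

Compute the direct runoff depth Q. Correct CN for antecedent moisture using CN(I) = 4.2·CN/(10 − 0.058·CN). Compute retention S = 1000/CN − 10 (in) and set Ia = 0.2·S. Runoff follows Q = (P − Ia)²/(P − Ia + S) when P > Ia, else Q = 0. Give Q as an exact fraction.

Dry (AMC I): CN(I) = 4.2·39/(10 − 0.058·39) = (819/5)/(3869/500) = 81900/3869 ≈ 21.168
Retention S: 1000/CN − 10 with CN=21.168 → S = 30500/819 ≈ 37.241 in
Ia = 0.2S: 0.2·37.241 = 7.448 in (exactly 6100/819)
Since P=13.090 > Ia=7.448: effective rainfall P−Ia = 462071/81900 in
Runoff Q = (P−Ia)²/(P−Ia+S) = (5.642)²/(5.642+37.241) = 213509609041/287638614900 ≈ 0.742 in

Q = 213509609041/287638614900 in ≈ 0.742 in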